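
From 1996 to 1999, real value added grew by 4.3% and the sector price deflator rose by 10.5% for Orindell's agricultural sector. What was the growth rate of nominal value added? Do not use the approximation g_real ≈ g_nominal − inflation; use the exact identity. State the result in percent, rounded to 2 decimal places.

(1 + g_nom) = (1 + g_real)(1 + π) = 1.0430 × 1.1050 = 1.15252.

15.25%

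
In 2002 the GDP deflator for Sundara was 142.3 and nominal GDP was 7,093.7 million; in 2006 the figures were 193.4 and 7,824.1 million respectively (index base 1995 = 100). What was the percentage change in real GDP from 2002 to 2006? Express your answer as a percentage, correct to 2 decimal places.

-18.85%

Deflate each year: 2002 → 7093.7/1.423 = 4985.03; 2006 → 7824.1/1.934 = 4045.55.
So real GDP changed by 4045.55/4985.03 − 1 = -0.1885, i.e. -18.85%.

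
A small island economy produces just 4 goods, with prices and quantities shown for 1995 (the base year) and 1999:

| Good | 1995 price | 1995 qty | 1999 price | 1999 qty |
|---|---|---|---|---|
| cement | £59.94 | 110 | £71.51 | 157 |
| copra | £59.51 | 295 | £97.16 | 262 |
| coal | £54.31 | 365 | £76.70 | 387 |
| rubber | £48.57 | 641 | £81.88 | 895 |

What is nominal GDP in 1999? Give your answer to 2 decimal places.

£139648.49

Nominal GDP 1999 = Σ (p_1999 × q_1999) = 71.51·157 + 97.16·262 + 76.70·387 + 81.88·895 = 139648.49.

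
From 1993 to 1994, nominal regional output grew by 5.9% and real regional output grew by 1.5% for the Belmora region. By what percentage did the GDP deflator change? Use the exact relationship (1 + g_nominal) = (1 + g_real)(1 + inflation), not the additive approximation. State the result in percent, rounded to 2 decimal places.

(1 + g_nom) = (1 + g_real)(1 + π), so π = 1.0590 / 1.0150 − 1 = 0.04335.

4.33%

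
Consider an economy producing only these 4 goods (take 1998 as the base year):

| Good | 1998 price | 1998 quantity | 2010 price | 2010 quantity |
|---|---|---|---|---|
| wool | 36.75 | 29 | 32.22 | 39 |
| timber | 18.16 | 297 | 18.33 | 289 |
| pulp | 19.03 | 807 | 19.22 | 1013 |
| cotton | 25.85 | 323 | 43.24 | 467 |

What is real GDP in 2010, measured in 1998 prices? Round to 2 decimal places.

38030.83

Real GDP 2010 = Σ (p_1998 × q_2010) = 36.75·39 + 18.16·289 + 19.03·1013 + 25.85·467 = 38030.83.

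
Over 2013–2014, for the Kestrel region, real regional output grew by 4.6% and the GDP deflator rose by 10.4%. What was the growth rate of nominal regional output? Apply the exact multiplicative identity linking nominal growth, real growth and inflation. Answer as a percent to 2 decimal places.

(1 + g_nom) = (1 + g_real)(1 + π) = 1.0460 × 1.1040 = 1.15478.

15.48%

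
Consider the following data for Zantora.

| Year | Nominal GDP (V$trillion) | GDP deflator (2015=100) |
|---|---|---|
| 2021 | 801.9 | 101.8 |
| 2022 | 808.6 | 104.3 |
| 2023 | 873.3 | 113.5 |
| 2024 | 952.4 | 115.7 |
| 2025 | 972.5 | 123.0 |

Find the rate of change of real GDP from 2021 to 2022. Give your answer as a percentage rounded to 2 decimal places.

Real GDP 2021 = 801.9/1.018 = 787.72.
Real GDP 2022 = 808.6/1.043 = 775.26.
Change = 775.26/787.72 − 1 = -0.0158.

-1.58%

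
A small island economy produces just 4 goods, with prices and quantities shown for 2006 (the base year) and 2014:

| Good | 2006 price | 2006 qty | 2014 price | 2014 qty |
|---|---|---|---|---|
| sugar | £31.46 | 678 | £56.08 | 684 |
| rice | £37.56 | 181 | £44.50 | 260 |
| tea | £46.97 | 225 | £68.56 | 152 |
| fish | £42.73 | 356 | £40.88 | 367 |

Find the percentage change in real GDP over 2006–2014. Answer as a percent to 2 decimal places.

0.37%

Real GDP 2006 = Nominal GDP 2006 = 31.46·678 + 37.56·181 + 46.97·225 + 42.73·356 = 53908.37.
Real GDP 2014 (at 2006 prices) = 31.46·684 + 37.56·260 + 46.97·152 + 42.73·367 = 54105.59.
Real growth = 54105.59/53908.37 − 1 = 0.0037.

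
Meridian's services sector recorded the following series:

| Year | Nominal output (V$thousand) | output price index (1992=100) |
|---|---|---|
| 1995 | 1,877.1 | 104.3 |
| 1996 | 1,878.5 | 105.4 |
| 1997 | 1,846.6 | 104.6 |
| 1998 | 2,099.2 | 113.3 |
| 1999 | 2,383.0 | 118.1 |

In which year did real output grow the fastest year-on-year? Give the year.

1996: real = 1878.5/1.054 = 1782.26; growth vs 1995 (1799.71) = -0.97%.
1997: real = 1846.6/1.046 = 1765.39; growth vs 1996 (1782.26) = -0.95%.
1998: real = 2099.2/1.133 = 1852.78; growth vs 1997 (1765.39) = 4.95%.
1999: real = 2383.0/1.181 = 2017.78; growth vs 1998 (1852.78) = 8.91%.

1999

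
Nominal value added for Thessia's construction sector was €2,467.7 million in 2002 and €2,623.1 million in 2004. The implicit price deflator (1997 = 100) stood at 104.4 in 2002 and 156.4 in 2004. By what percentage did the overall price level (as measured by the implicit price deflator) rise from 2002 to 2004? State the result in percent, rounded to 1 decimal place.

49.8%

Price-level change = 156.4 / 104.4 − 1 = 0.4981.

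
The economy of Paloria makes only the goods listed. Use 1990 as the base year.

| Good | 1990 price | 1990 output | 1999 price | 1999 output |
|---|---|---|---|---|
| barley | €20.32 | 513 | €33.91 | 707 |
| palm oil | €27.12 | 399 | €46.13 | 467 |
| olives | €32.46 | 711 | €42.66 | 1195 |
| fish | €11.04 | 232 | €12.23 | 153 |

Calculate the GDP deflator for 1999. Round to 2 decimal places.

145.71

Nominal GDP 1999 = 33.91·707 + 46.13·467 + 42.66·1195 + 12.23·153 = 98366.97.
Real GDP 1999 (at 1990 prices) = 20.32·707 + 27.12·467 + 32.46·1195 + 11.04·153 = 67510.10.
Deflator = Nominal/Real × 100 = 98366.97/67510.10 × 100 = 145.707.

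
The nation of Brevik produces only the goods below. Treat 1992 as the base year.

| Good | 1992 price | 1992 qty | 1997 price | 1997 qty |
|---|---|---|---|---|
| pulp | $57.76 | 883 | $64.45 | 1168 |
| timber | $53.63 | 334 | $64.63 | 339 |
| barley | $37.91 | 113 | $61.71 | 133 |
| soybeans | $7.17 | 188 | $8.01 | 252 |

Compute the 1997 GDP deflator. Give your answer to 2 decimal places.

116.13

Nominal GDP 1997 = 64.45·1168 + 64.63·339 + 61.71·133 + 8.01·252 = 107413.12.
Real GDP 1997 (at 1992 prices) = 57.76·1168 + 53.63·339 + 37.91·133 + 7.17·252 = 92493.12.
Deflator = Nominal/Real × 100 = 107413.12/92493.12 × 100 = 116.131.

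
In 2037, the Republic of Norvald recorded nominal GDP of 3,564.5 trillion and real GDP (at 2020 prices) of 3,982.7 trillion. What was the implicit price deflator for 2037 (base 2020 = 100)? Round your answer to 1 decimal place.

89.5

implicit price deflator = (Nominal / Real) × 100 = 3564.5 / 3982.7 × 100 = 89.50.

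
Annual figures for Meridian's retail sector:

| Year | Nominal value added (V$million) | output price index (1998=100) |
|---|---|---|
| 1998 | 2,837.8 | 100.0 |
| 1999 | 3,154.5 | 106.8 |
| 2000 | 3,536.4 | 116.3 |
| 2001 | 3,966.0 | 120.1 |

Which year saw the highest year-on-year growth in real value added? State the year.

2001

1999: real = 3154.5/1.068 = 2953.65; growth vs 1998 (2837.80) = 4.08%.
2000: real = 3536.4/1.163 = 3040.76; growth vs 1999 (2953.65) = 2.95%.
2001: real = 3966.0/1.201 = 3302.25; growth vs 2000 (3040.76) = 8.60%.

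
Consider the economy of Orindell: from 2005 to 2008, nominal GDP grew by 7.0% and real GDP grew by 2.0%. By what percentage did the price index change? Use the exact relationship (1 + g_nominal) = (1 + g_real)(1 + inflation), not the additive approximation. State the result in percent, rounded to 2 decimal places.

4.90%

(1 + g_nom) = (1 + g_real)(1 + π), so π = 1.0700 / 1.0200 − 1 = 0.04902.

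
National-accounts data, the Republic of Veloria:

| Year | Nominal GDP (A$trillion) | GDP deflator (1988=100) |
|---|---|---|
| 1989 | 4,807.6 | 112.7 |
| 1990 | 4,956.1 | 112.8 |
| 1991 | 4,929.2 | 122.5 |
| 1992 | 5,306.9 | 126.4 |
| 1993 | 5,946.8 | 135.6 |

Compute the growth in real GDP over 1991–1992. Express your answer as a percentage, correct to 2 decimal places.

4.34%

Real GDP 1991 = 4929.2/1.225 = 4023.84.
Real GDP 1992 = 5306.9/1.264 = 4198.50.
Change = 4198.50/4023.84 − 1 = 0.0434.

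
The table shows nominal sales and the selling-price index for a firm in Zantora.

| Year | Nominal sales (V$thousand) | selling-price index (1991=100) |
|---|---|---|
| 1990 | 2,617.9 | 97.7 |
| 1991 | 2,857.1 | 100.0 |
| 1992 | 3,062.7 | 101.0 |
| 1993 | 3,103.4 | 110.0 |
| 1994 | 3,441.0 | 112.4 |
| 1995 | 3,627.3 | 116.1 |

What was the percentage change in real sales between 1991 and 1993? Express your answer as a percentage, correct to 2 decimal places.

-1.25%

Real sales 1991 = 2857.1/1.000 = 2857.10.
Real sales 1993 = 3103.4/1.100 = 2821.27.
Change = 2821.27/2857.10 − 1 = -0.0125.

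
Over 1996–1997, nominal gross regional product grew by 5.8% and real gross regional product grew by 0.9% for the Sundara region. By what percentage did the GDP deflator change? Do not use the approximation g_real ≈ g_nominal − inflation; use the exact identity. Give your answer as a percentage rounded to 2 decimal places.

4.86%

(1 + g_nom) = (1 + g_real)(1 + π), so π = 1.0580 / 1.0090 − 1 = 0.04856.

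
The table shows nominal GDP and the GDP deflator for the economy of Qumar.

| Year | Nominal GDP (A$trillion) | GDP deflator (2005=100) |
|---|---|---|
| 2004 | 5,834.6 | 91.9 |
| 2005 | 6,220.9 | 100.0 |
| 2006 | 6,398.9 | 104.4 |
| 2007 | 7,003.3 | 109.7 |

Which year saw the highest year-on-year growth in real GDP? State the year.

2005: real = 6220.9/1.000 = 6220.90; growth vs 2004 (6348.86) = -2.02%.
2006: real = 6398.9/1.044 = 6129.21; growth vs 2005 (6220.90) = -1.47%.
2007: real = 7003.3/1.097 = 6384.05; growth vs 2006 (6129.21) = 4.16%.

2007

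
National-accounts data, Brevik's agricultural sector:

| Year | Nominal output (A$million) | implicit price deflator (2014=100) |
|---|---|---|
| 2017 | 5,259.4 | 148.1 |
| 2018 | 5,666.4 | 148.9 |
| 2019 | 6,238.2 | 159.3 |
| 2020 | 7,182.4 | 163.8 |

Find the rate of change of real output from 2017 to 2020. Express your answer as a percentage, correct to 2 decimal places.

23.47%

Real output 2017 = 5259.4/1.481 = 3551.25.
Real output 2020 = 7182.4/1.638 = 4384.86.
Change = 4384.86/3551.25 − 1 = 0.2347.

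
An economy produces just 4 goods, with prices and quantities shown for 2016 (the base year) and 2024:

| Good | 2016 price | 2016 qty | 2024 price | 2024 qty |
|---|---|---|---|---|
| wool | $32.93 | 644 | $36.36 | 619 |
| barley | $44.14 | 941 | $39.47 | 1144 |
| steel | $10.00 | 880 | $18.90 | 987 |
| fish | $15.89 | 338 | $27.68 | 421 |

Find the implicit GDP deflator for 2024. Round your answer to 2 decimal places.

112.04

Nominal GDP 2024 = 36.36·619 + 39.47·1144 + 18.90·987 + 27.68·421 = 97968.10.
Real GDP 2024 (at 2016 prices) = 32.93·619 + 44.14·1144 + 10.00·987 + 15.89·421 = 87439.52.
Deflator = Nominal/Real × 100 = 97968.10/87439.52 × 100 = 112.041.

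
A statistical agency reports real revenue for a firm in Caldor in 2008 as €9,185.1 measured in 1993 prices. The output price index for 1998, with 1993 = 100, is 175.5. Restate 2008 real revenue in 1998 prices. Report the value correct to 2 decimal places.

€16,119.85

Real revenue in 1998 prices = Real revenue in 1993 prices × (P_1998/P_1993) = 9185.1 × 1.755 = 16119.85.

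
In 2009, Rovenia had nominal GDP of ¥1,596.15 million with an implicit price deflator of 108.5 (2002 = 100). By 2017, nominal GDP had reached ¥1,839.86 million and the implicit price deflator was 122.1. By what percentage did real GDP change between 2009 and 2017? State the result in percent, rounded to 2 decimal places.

2.43%

Real GDP 2009 = 1596.15 / 1.085 = 1471.11.
Real GDP 2017 = 1839.86 / 1.221 = 1506.85.
Real growth = 1506.85 / 1471.11 − 1 = 0.0243.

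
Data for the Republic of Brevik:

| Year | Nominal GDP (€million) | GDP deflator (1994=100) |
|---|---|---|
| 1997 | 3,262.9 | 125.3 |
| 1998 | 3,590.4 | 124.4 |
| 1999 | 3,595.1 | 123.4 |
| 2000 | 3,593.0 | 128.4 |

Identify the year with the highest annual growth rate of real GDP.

1998

1998: real = 3590.4/1.244 = 2886.17; growth vs 1997 (2604.07) = 10.83%.
1999: real = 3595.1/1.234 = 2913.37; growth vs 1998 (2886.17) = 0.94%.
2000: real = 3593.0/1.284 = 2798.29; growth vs 1999 (2913.37) = -3.95%.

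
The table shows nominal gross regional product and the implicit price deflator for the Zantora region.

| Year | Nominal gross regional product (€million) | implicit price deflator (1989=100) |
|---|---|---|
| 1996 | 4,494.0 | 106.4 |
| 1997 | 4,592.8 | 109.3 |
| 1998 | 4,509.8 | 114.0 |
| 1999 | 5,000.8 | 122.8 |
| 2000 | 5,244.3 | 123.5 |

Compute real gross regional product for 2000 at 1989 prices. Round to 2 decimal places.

Real gross regional product 2000 = 5244.3 / 1.235 = 4246.40.

€4,246.40 million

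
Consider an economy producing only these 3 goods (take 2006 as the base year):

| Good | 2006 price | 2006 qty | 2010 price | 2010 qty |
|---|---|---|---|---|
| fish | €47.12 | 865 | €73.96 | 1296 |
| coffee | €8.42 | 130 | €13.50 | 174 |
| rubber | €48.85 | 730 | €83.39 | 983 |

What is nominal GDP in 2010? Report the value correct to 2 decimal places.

Nominal GDP 2010 = Σ (p_2010 × q_2010) = 73.96·1296 + 13.50·174 + 83.39·983 = 180173.53.

€180173.53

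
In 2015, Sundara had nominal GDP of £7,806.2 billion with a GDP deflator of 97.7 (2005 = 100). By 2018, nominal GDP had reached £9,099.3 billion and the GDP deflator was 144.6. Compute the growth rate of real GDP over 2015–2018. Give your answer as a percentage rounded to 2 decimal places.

-21.24%

Deflate each year: 2015 → 7806.2/0.977 = 7989.97; 2018 → 9099.3/1.446 = 6292.74.
So real GDP changed by 6292.74/7989.97 − 1 = -0.2124, i.e. -21.24%.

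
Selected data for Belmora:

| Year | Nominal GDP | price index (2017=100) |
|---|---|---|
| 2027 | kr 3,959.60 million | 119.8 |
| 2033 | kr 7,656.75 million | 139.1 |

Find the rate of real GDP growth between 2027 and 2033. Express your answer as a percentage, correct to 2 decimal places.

66.54%

Deflate each year: 2027 → 3959.60/1.198 = 3305.18; 2033 → 7656.75/1.391 = 5504.49.
So real GDP changed by 5504.49/3305.18 − 1 = 0.6654, i.e. 66.54%.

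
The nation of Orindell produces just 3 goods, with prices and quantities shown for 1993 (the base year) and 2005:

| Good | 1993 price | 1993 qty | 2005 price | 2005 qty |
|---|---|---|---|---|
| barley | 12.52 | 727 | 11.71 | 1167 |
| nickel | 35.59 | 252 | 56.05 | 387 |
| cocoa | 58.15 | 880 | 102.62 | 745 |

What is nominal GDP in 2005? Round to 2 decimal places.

111808.82

Nominal GDP 2005 = Σ (p_2005 × q_2005) = 11.71·1167 + 56.05·387 + 102.62·745 = 111808.82.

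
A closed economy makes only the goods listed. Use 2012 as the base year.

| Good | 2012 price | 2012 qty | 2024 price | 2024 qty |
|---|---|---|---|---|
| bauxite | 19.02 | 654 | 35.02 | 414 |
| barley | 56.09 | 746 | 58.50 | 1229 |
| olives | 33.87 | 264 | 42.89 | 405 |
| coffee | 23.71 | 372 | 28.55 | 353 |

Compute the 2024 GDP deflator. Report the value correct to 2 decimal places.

Nominal GDP 2024 = 35.02·414 + 58.50·1229 + 42.89·405 + 28.55·353 = 113843.38.
Real GDP 2024 (at 2012 prices) = 19.02·414 + 56.09·1229 + 33.87·405 + 23.71·353 = 98895.87.
Deflator = Nominal/Real × 100 = 113843.38/98895.87 × 100 = 115.114.

115.11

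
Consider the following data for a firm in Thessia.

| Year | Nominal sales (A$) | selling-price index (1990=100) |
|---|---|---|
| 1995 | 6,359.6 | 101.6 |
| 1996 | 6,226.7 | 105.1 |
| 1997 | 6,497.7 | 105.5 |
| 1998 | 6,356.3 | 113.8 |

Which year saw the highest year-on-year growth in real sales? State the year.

1996: real = 6226.7/1.051 = 5924.55; growth vs 1995 (6259.45) = -5.35%.
1997: real = 6497.7/1.055 = 6158.96; growth vs 1996 (5924.55) = 3.96%.
1998: real = 6356.3/1.138 = 5585.50; growth vs 1997 (6158.96) = -9.31%.

1997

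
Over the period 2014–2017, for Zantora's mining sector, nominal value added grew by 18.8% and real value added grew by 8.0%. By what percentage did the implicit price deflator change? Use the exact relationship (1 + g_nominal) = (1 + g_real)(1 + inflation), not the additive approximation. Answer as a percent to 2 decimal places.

10.00%

(1 + g_nom) = (1 + g_real)(1 + π), so π = 1.1880 / 1.0800 − 1 = 0.10000.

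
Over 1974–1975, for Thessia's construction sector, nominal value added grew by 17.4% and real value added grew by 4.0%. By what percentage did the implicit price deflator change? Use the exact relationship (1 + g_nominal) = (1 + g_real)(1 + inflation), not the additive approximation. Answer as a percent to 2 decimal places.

12.88%

(1 + g_nom) = (1 + g_real)(1 + π), so π = 1.1740 / 1.0400 − 1 = 0.12885.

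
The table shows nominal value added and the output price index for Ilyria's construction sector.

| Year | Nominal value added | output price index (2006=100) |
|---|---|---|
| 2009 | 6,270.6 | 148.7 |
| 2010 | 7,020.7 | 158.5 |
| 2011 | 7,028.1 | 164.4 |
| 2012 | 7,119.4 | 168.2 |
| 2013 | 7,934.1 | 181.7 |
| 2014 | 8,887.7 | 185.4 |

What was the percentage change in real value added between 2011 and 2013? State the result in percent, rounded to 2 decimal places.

2.14%

Real value added 2011 = 7028.1/1.644 = 4275.00.
Real value added 2013 = 7934.1/1.817 = 4366.59.
Change = 4366.59/4275.00 − 1 = 0.0214.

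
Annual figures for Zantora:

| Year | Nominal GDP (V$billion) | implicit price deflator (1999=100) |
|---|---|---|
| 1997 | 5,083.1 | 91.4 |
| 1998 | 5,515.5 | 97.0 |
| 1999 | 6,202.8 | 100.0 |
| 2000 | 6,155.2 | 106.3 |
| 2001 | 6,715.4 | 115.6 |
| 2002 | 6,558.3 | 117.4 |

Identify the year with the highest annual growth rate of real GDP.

1999

1998: real = 5515.5/0.970 = 5686.08; growth vs 1997 (5561.38) = 2.24%.
1999: real = 6202.8/1.000 = 6202.80; growth vs 1998 (5686.08) = 9.09%.
2000: real = 6155.2/1.063 = 5790.40; growth vs 1999 (6202.80) = -6.65%.
2001: real = 6715.4/1.156 = 5809.17; growth vs 2000 (5790.40) = 0.32%.
2002: real = 6558.3/1.174 = 5586.29; growth vs 2001 (5809.17) = -3.84%.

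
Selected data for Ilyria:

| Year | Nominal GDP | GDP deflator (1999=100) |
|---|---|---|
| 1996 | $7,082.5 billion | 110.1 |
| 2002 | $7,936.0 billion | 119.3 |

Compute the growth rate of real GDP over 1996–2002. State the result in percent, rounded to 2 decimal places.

Real GDP 1996 = 7082.5 / 1.101 = 6432.79.
Real GDP 2002 = 7936.0 / 1.193 = 6652.14.
Real growth = 6652.14 / 6432.79 − 1 = 0.0341.

3.41%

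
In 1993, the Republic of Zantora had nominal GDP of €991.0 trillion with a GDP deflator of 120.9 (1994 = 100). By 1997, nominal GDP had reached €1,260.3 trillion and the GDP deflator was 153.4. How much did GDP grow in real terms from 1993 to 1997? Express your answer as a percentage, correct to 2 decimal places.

0.23%

Real GDP 1993 = 991.0 / 1.209 = 819.69.
Real GDP 1997 = 1260.3 / 1.534 = 821.58.
Real growth = 821.58 / 819.69 − 1 = 0.0023.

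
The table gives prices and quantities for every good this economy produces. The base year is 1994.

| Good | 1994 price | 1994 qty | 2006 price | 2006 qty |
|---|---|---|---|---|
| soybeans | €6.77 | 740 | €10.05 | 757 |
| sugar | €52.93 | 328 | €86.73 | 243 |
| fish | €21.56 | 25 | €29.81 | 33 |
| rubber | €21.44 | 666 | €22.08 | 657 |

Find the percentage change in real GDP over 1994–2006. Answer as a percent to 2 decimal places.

Real GDP 1994 = Nominal GDP 1994 = 6.77·740 + 52.93·328 + 21.56·25 + 21.44·666 = 37188.88.
Real GDP 2006 (at 1994 prices) = 6.77·757 + 52.93·243 + 21.56·33 + 21.44·657 = 32784.44.
Real growth = 32784.44/37188.88 − 1 = -0.1184.

-11.84%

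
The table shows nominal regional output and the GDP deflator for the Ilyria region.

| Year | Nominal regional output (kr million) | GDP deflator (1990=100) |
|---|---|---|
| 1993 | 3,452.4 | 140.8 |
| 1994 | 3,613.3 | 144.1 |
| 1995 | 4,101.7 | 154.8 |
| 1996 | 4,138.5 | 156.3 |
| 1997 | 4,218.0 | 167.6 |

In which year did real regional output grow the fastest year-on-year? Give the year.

1995

1994: real = 3613.3/1.441 = 2507.49; growth vs 1993 (2451.99) = 2.26%.
1995: real = 4101.7/1.548 = 2649.68; growth vs 1994 (2507.49) = 5.67%.
1996: real = 4138.5/1.563 = 2647.79; growth vs 1995 (2649.68) = -0.07%.
1997: real = 4218.0/1.676 = 2516.71; growth vs 1996 (2647.79) = -4.95%.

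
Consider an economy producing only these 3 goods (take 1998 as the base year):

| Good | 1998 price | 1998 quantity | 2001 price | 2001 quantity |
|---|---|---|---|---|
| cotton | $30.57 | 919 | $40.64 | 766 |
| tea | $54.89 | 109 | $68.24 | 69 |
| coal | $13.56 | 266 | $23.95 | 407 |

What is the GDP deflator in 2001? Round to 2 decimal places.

139.31

Nominal GDP 2001 = 40.64·766 + 68.24·69 + 23.95·407 = 45586.45.
Real GDP 2001 (at 1998 prices) = 30.57·766 + 54.89·69 + 13.56·407 = 32722.95.
Deflator = Nominal/Real × 100 = 45586.45/32722.95 × 100 = 139.310.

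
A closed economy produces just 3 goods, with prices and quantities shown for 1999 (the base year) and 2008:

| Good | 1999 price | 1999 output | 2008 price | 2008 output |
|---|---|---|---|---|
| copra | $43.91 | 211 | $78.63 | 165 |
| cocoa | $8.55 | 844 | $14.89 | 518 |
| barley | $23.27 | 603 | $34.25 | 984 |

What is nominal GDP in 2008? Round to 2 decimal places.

Nominal GDP 2008 = Σ (p_2008 × q_2008) = 78.63·165 + 14.89·518 + 34.25·984 = 54388.97.

$54388.97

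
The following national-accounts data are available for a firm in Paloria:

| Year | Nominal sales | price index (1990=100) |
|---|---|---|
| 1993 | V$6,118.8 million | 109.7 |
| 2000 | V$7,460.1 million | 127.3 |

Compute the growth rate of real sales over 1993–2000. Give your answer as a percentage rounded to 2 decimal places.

5.06%

Deflate each year: 1993 → 6118.8/1.097 = 5577.76; 2000 → 7460.1/1.273 = 5860.25.
So real sales changed by 5860.25/5577.76 − 1 = 0.0506, i.e. 5.06%.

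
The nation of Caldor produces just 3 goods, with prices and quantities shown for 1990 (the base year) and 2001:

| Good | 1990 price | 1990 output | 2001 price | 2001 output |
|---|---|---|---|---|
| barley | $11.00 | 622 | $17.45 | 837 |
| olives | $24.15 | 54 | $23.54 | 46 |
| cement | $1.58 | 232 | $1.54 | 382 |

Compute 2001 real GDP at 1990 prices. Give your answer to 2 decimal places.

$10921.46

Real GDP 2001 = Σ (p_1990 × q_2001) = 11.00·837 + 24.15·46 + 1.58·382 = 10921.46.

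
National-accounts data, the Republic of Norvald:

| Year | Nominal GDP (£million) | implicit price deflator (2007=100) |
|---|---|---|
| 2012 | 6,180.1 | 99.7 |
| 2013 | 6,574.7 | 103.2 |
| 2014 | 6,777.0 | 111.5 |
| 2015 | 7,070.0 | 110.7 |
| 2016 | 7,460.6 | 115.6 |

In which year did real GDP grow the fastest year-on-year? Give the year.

2015

2013: real = 6574.7/1.032 = 6370.83; growth vs 2012 (6198.70) = 2.78%.
2014: real = 6777.0/1.115 = 6078.03; growth vs 2013 (6370.83) = -4.60%.
2015: real = 7070.0/1.107 = 6386.63; growth vs 2014 (6078.03) = 5.08%.
2016: real = 7460.6/1.156 = 6453.81; growth vs 2015 (6386.63) = 1.05%.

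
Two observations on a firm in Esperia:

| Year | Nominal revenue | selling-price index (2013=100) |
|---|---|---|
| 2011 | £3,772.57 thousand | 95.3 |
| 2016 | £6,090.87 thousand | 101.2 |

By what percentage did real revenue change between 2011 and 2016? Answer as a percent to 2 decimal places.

Real revenue 2011 = 3772.57 / 0.953 = 3958.63.
Real revenue 2016 = 6090.87 / 1.012 = 6018.65.
Real growth = 6018.65 / 3958.63 − 1 = 0.5204.

52.04%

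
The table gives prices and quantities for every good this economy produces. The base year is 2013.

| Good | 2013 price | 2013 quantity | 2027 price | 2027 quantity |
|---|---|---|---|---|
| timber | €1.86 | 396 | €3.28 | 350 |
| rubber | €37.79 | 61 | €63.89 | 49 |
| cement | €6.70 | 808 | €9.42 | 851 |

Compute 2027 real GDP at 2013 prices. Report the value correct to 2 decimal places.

€8204.41

Real GDP 2027 = Σ (p_2013 × q_2027) = 1.86·350 + 37.79·49 + 6.70·851 = 8204.41.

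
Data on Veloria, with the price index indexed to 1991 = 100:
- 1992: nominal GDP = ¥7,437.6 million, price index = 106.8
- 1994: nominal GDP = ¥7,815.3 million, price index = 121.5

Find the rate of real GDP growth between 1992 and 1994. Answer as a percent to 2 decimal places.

Deflate each year: 1992 → 7437.6/1.068 = 6964.04; 1994 → 7815.3/1.215 = 6432.35.
So real GDP changed by 6432.35/6964.04 − 1 = -0.0763, i.e. -7.63%.

-7.63%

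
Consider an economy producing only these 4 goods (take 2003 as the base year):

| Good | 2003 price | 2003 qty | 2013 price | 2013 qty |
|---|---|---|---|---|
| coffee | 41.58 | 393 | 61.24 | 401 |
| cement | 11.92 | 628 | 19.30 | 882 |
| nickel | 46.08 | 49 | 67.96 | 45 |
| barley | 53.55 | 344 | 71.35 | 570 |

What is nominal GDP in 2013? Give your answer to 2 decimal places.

85307.54

Nominal GDP 2013 = Σ (p_2013 × q_2013) = 61.24·401 + 19.30·882 + 67.96·45 + 71.35·570 = 85307.54.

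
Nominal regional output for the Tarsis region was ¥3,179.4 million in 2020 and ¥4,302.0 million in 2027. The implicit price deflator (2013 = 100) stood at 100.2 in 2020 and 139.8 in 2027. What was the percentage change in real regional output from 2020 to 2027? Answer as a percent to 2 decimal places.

-3.02%

Real regional output 2020 = 3179.4 / 1.002 = 3173.05.
Real regional output 2027 = 4302.0 / 1.398 = 3077.25.
Real growth = 3077.25 / 3173.05 − 1 = -0.0302.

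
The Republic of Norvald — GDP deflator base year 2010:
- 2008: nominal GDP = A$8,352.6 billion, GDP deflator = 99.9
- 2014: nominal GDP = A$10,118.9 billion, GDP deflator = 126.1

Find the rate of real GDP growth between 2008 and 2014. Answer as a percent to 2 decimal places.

Deflate each year: 2008 → 8352.6/0.999 = 8360.96; 2014 → 10118.9/1.261 = 8024.50.
So real GDP changed by 8024.50/8360.96 − 1 = -0.0402, i.e. -4.02%.

-4.02%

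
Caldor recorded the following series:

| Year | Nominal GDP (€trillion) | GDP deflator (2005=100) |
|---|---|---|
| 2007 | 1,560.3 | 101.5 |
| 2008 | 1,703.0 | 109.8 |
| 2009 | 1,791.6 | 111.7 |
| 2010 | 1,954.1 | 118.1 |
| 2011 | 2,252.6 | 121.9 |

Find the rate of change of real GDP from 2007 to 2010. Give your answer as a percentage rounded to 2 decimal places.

7.64%

Real GDP 2007 = 1560.3/1.015 = 1537.24.
Real GDP 2010 = 1954.1/1.181 = 1654.61.
Change = 1654.61/1537.24 − 1 = 0.0764.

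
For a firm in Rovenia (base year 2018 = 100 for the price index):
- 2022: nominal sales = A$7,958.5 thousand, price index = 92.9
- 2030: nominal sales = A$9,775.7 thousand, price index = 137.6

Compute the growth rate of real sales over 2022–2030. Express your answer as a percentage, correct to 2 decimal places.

-17.07%

Deflate each year: 2022 → 7958.5/0.929 = 8566.74; 2030 → 9775.7/1.376 = 7104.43.
So real sales changed by 7104.43/8566.74 − 1 = -0.1707, i.e. -17.07%.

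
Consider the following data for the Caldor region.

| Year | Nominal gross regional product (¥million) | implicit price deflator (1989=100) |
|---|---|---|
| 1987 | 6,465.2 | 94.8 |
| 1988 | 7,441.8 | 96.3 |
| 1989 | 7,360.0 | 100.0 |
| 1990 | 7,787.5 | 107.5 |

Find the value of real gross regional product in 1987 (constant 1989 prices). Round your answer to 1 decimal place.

¥6,819.8 million

Real gross regional product 1987 = 6465.2 / 0.948 = 6819.83.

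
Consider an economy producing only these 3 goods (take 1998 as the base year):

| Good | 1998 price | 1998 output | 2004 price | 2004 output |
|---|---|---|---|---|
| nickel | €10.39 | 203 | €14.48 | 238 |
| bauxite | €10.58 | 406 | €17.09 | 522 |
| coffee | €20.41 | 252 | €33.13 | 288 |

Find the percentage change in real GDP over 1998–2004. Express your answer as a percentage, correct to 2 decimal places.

Real GDP 1998 = Nominal GDP 1998 = 10.39·203 + 10.58·406 + 20.41·252 = 11547.97.
Real GDP 2004 (at 1998 prices) = 10.39·238 + 10.58·522 + 20.41·288 = 13873.66.
Real growth = 13873.66/11547.97 − 1 = 0.2014.

20.14%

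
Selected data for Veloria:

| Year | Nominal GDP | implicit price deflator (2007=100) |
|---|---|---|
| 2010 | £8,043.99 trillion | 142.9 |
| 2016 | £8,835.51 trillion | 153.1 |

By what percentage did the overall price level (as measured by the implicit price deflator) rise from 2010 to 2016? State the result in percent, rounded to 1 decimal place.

Price-level change = 153.1 / 142.9 − 1 = 0.0714.

7.1%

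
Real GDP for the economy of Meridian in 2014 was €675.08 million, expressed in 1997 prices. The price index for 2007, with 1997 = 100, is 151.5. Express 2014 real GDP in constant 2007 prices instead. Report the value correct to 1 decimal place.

Real GDP in 2007 prices = Real GDP in 1997 prices × (P_2007/P_1997) = 675.08 × 1.515 = 1022.75.

€1,022.7 million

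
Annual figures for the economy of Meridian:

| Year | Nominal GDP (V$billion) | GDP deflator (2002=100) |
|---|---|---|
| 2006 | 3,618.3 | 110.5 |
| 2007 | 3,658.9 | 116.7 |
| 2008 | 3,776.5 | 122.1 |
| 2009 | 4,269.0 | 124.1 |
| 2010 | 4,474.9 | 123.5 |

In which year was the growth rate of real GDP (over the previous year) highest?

2007: real = 3658.9/1.167 = 3135.30; growth vs 2006 (3274.48) = -4.25%.
2008: real = 3776.5/1.221 = 3092.96; growth vs 2007 (3135.30) = -1.35%.
2009: real = 4269.0/1.241 = 3439.97; growth vs 2008 (3092.96) = 11.22%.
2010: real = 4474.9/1.235 = 3623.40; growth vs 2009 (3439.97) = 5.33%.

2009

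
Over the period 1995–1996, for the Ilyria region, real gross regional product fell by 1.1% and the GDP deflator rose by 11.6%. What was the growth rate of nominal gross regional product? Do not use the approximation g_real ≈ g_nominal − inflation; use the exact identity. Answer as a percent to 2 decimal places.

(1 + g_nom) = (1 + g_real)(1 + π) = 0.9890 × 1.1160 = 1.10372.

10.37%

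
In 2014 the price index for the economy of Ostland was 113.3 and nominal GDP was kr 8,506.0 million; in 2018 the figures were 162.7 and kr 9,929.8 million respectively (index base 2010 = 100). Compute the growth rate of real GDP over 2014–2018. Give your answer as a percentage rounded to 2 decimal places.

Real GDP 2014 = 8506.0 / 1.133 = 7507.50.
Real GDP 2018 = 9929.8 / 1.627 = 6103.13.
Real growth = 6103.13 / 7507.50 − 1 = -0.1871.

-18.71%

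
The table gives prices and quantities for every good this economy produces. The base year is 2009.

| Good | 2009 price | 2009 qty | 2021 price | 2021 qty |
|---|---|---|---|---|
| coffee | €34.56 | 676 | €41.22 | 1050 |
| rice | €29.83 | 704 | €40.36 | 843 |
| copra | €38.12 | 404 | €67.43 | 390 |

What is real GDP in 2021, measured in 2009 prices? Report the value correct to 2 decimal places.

Real GDP 2021 = Σ (p_2009 × q_2021) = 34.56·1050 + 29.83·843 + 38.12·390 = 76301.49.

€76301.49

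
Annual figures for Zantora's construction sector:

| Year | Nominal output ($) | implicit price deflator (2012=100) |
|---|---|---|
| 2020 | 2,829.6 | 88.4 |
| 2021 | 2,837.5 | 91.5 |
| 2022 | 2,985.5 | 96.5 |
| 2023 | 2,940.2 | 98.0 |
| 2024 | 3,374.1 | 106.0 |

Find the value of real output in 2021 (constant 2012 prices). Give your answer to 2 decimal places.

$3,101.09

Real output 2021 = 2837.5 / 0.915 = 3101.09.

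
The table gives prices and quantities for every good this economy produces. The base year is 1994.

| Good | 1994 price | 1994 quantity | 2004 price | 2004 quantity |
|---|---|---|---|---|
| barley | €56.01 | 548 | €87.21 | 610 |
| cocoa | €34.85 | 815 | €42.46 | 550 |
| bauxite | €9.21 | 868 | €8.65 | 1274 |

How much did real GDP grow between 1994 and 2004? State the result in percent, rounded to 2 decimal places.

-3.02%

Real GDP 1994 = Nominal GDP 1994 = 56.01·548 + 34.85·815 + 9.21·868 = 67090.51.
Real GDP 2004 (at 1994 prices) = 56.01·610 + 34.85·550 + 9.21·1274 = 65067.14.
Real growth = 65067.14/67090.51 − 1 = -0.0302.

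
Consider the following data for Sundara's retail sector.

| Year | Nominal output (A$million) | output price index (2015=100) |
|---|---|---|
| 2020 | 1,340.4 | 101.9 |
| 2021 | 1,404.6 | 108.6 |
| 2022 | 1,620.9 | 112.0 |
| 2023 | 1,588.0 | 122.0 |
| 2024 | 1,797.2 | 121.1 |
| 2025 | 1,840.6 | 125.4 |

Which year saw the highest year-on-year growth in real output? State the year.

2021: real = 1404.6/1.086 = 1293.37; growth vs 2020 (1315.41) = -1.68%.
2022: real = 1620.9/1.120 = 1447.23; growth vs 2021 (1293.37) = 11.90%.
2023: real = 1588.0/1.220 = 1301.64; growth vs 2022 (1447.23) = -10.06%.
2024: real = 1797.2/1.211 = 1484.06; growth vs 2023 (1301.64) = 14.01%.
2025: real = 1840.6/1.254 = 1467.78; growth vs 2024 (1484.06) = -1.10%.

2024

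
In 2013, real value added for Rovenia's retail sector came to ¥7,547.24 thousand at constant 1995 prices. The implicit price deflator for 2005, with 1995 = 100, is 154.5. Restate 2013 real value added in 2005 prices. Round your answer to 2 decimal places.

Real value added in 2005 prices = Real value added in 1995 prices × (P_2005/P_1995) = 7547.24 × 1.545 = 11660.49.

¥11,660.49 thousand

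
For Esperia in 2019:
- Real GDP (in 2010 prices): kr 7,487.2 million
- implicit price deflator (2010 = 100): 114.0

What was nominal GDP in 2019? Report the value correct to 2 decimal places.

Nominal GDP = Real × (implicit price deflator/100) = 7487.2 × 1.140 = 8535.41.

kr 8,535.41 million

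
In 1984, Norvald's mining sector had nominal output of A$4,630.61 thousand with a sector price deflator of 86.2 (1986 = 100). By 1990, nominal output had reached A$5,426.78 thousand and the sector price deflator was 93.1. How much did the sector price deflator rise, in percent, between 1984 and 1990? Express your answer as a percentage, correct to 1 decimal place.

Price-level change = 93.1 / 86.2 − 1 = 0.0800.

8.0%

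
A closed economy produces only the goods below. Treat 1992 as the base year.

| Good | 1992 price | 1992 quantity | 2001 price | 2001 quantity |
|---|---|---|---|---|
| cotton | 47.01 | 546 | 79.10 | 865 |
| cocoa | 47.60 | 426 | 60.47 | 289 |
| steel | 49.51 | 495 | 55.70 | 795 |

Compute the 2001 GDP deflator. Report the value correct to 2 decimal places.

Nominal GDP 2001 = 79.10·865 + 60.47·289 + 55.70·795 = 130178.83.
Real GDP 2001 (at 1992 prices) = 47.01·865 + 47.60·289 + 49.51·795 = 93780.50.
Deflator = Nominal/Real × 100 = 130178.83/93780.50 × 100 = 138.812.

138.81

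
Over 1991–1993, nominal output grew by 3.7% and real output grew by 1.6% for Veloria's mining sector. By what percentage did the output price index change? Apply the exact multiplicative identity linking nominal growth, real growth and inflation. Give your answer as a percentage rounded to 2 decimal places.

2.07%

(1 + g_nom) = (1 + g_real)(1 + π), so π = 1.0370 / 1.0160 − 1 = 0.02067.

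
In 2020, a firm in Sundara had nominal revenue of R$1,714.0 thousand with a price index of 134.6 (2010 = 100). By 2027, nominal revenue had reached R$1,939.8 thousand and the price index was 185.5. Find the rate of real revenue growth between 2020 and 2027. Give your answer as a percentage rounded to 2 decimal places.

-17.88%

Deflate each year: 2020 → 1714.0/1.346 = 1273.40; 2027 → 1939.8/1.855 = 1045.71.
So real revenue changed by 1045.71/1273.40 − 1 = -0.1788, i.e. -17.88%.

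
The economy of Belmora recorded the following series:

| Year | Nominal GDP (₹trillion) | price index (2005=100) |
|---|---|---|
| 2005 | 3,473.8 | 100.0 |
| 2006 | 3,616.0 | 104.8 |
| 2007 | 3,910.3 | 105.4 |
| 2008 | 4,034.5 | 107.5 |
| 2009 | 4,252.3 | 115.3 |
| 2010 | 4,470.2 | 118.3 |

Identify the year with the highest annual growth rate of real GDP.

2007

2006: real = 3616.0/1.048 = 3450.38; growth vs 2005 (3473.80) = -0.67%.
2007: real = 3910.3/1.054 = 3709.96; growth vs 2006 (3450.38) = 7.52%.
2008: real = 4034.5/1.075 = 3753.02; growth vs 2007 (3709.96) = 1.16%.
2009: real = 4252.3/1.153 = 3688.03; growth vs 2008 (3753.02) = -1.73%.
2010: real = 4470.2/1.183 = 3778.70; growth vs 2009 (3688.03) = 2.46%.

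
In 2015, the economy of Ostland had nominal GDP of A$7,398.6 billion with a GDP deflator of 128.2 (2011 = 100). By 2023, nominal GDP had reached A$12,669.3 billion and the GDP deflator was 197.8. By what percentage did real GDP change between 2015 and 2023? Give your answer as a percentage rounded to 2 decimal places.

10.99%

Real GDP 2015 = 7398.6 / 1.282 = 5771.14.
Real GDP 2023 = 12669.3 / 1.978 = 6405.11.
Real growth = 6405.11 / 5771.14 − 1 = 0.1099.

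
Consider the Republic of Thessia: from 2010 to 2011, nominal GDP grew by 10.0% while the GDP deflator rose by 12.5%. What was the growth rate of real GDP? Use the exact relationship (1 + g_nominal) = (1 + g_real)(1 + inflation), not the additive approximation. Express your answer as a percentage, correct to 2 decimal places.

(1 + g_nom) = (1 + g_real)(1 + π), so g_real = 1.1000 / 1.1250 − 1 = -0.02222.

-2.22%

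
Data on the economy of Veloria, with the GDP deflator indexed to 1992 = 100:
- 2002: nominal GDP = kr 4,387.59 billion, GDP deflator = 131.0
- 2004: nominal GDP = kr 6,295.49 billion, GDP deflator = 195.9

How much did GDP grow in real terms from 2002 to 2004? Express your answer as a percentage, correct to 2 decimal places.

-4.05%

Deflate each year: 2002 → 4387.59/1.310 = 3349.31; 2004 → 6295.49/1.959 = 3213.62.
So real GDP changed by 3213.62/3349.31 − 1 = -0.0405, i.e. -4.05%.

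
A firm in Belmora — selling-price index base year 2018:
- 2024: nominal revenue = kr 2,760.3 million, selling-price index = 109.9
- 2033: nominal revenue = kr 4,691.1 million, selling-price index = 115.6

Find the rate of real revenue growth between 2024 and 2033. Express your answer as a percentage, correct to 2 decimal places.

Real revenue 2024 = 2760.3 / 1.099 = 2511.65.
Real revenue 2033 = 4691.1 / 1.156 = 4058.04.
Real growth = 4058.04 / 2511.65 − 1 = 0.6157.

61.57%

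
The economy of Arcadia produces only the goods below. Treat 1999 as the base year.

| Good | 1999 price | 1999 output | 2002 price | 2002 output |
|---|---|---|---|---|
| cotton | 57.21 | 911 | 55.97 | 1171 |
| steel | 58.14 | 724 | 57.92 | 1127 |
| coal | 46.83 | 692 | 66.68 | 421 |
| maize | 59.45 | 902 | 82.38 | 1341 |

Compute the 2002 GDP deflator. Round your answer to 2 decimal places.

116.13

Nominal GDP 2002 = 55.97·1171 + 57.92·1127 + 66.68·421 + 82.38·1341 = 269360.57.
Real GDP 2002 (at 1999 prices) = 57.21·1171 + 58.14·1127 + 46.83·421 + 59.45·1341 = 231954.57.
Deflator = Nominal/Real × 100 = 269360.57/231954.57 × 100 = 116.126.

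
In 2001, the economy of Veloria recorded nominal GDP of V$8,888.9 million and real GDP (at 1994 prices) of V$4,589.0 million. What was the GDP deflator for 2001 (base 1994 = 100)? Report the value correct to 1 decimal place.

193.7

GDP deflator = (Nominal / Real) × 100 = 8888.9 / 4589.0 × 100 = 193.70.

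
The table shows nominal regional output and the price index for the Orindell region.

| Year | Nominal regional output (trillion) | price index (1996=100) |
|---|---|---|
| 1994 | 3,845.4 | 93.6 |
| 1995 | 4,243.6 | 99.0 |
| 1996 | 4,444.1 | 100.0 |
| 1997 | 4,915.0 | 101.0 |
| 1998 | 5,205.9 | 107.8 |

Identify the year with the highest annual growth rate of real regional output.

1997

1995: real = 4243.6/0.990 = 4286.46; growth vs 1994 (4108.33) = 4.34%.
1996: real = 4444.1/1.000 = 4444.10; growth vs 1995 (4286.46) = 3.68%.
1997: real = 4915.0/1.010 = 4866.34; growth vs 1996 (4444.10) = 9.50%.
1998: real = 5205.9/1.078 = 4829.22; growth vs 1997 (4866.34) = -0.76%.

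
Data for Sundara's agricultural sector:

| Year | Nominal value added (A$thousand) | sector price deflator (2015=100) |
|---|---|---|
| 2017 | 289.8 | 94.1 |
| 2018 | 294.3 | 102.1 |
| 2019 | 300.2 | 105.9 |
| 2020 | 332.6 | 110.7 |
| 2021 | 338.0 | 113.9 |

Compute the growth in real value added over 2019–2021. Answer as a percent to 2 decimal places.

4.68%

Real value added 2019 = 300.2/1.059 = 283.47.
Real value added 2021 = 338.0/1.139 = 296.75.
Change = 296.75/283.47 − 1 = 0.0468.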